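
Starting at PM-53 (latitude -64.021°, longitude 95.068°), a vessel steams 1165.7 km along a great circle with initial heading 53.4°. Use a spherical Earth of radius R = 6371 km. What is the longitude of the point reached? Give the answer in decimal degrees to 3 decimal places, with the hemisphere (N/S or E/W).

110.525°E

δ = d/R = 1165.7/6371 = 0.182970 rad
φ₂ = arcsin(sin φ₁ cos δ + cos φ₁ sin δ cos θ)
   = arcsin(-0.89895·0.98331 + 0.43804·0.18195·0.59622) = -56.76491°
λ₂ = λ₁ + atan2(sin θ sin δ cos φ₁, cos δ − sin φ₁ sin φ₂) = 110.52528°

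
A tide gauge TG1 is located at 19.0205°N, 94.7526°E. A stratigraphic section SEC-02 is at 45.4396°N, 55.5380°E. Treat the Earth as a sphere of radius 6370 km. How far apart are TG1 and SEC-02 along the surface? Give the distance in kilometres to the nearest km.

4641 km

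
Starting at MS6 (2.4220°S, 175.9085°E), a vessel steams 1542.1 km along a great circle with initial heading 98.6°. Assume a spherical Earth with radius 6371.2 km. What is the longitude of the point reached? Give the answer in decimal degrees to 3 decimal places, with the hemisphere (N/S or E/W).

δ = d/R = 1542.1/6371.2 = 0.242042 rad
φ₂ = arcsin(sin φ₁ cos δ + cos φ₁ sin δ cos θ)
   = arcsin(-0.04226·0.97085 + 0.99911·0.23969·-0.14954) = -4.40678°
λ₂ = λ₁ + atan2(sin θ sin δ cos φ₁, cos δ − sin φ₁ sin φ₂) = -170.34104°

170.341°W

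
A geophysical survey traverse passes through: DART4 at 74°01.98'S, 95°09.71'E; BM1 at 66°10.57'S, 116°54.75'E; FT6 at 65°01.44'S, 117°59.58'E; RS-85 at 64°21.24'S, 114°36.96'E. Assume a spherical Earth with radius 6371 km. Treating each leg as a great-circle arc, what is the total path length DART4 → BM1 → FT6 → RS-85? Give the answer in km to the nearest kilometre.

DART4: φ = -74.03300°, λ = +95.16183°
BM1: φ = -66.17617°, λ = +116.91250°
FT6: φ = -65.02400°, λ = +117.99300°
RS-85: φ = -64.35400°, λ = +114.61600°
DART4→BM1: c = 0.186269 rad, d = 1186.72 km
BM1→FT6: c = 0.021565 rad, d = 137.39 km
FT6→RS-85: c = 0.027775 rad, d = 176.96 km
Total = 1186.72 + 137.39 + 176.96 = 1501.06 km

1501 km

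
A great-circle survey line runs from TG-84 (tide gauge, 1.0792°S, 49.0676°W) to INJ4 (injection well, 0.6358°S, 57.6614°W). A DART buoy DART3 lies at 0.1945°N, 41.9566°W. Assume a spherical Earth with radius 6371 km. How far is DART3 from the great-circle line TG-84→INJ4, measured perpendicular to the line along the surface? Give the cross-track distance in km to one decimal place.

180.2 km

δ₁₃ = central angle TG-84→DART3 = 0.126079 rad  (haversine)
θ₁₃ = bearing TG-84→DART3 = 79.885°,  θ₁₂ = bearing TG-84→INJ4 = 272.884°
dₓₜ = R·arcsin(sin δ₁₃ · sin(θ₁₃ − θ₁₂)) = 6371·arcsin(0.12575·sin(-192.999°)) = 180.221 km
|dₓₜ| = 180.221 km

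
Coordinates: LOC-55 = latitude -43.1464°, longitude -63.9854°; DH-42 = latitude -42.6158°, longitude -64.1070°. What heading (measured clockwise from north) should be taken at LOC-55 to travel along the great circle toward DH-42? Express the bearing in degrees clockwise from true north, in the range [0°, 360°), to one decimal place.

350.4°

Δλ = -0.1216°
y = sin Δλ · cos φ₂ = -0.001562
x = cos φ₁ sin φ₂ − sin φ₁ cos φ₂ cos Δλ = 0.009259
θ = atan2(y, x) = -9.5742° → 350.4258° (mod 360°)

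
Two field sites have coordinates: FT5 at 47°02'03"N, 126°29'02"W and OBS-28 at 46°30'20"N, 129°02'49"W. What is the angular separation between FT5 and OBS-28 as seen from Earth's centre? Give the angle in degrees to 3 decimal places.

1.833°

FT5: φ = +47.03417°, λ = -126.48389°
OBS-28: φ = +46.50556°, λ = -129.04694°
Δφ = -0.5286°,  Δλ = -2.5631°
a = sin²(Δφ/2) + cos φ₁ cos φ₂ sin²(Δλ/2) = 0.000256
c = 2·arcsin(√a) = 0.031997 rad = 1.8333°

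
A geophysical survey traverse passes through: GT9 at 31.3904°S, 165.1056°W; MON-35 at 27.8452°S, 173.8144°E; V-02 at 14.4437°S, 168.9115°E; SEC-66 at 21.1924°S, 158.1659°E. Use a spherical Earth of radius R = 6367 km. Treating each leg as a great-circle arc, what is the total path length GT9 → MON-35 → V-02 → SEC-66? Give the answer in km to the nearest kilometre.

GT9→MON-35: c = 0.325238 rad, d = 2070.79 km
MON-35→V-02: c = 0.247055 rad, d = 1573.00 km
V-02→SEC-66: c = 0.213768 rad, d = 1361.06 km
Total = 2070.79 + 1573.00 + 1361.06 = 5004.86 km

5005 km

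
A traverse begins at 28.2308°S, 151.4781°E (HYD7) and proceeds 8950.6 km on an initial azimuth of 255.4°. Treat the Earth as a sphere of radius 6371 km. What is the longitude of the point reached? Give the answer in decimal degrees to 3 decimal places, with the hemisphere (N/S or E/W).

δ = d/R = 8950.6/6371 = 1.404897 rad
φ₂ = arcsin(sin φ₁ cos δ + cos φ₁ sin δ cos θ)
   = arcsin(-0.47302·0.16514 + 0.88105·0.98627·-0.25207) = -17.28658°
λ₂ = λ₁ + atan2(sin θ sin δ cos φ₁, cos δ − sin φ₁ sin φ₂) = 63.15238°

63.152°E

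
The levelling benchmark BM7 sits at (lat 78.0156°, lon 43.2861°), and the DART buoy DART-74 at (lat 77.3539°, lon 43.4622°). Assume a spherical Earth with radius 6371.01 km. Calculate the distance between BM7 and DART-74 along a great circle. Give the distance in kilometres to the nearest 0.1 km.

73.7 km

Δφ = -0.6617°,  Δλ = 0.1761°
a = sin²(Δφ/2) + cos φ₁ cos φ₂ sin²(Δλ/2) = 0.000033
c = 2·arcsin(√a) = 0.011567 rad = 0.6628°
d = R·c = 6371.01 × 0.011567 = 73.7 km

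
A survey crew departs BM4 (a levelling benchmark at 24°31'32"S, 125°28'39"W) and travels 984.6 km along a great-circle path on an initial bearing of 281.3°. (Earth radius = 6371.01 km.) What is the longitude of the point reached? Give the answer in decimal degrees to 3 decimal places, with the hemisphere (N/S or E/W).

BM4: φ = -24.52556°, λ = -125.47750°
δ = d/R = 984.6/6371.01 = 0.154544 rad
φ₂ = arcsin(sin φ₁ cos δ + cos φ₁ sin δ cos θ)
   = arcsin(-0.41510·0.98808 + 0.90978·0.15393·0.19595) = -22.50173°
λ₂ = λ₁ + atan2(sin θ sin δ cos φ₁, cos δ − sin φ₁ sin φ₂) = -134.88088°

134.881°W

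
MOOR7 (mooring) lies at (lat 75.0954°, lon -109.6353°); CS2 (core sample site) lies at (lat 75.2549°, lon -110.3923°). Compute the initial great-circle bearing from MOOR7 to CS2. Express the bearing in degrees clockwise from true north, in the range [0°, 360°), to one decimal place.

309.8°

Δλ = -0.7570°
y = sin Δλ · cos φ₂ = -0.003363
x = cos φ₁ sin φ₂ − sin φ₁ cos φ₂ cos Δλ = 0.002805
θ = atan2(y, x) = -50.1637° → 309.8363° (mod 360°)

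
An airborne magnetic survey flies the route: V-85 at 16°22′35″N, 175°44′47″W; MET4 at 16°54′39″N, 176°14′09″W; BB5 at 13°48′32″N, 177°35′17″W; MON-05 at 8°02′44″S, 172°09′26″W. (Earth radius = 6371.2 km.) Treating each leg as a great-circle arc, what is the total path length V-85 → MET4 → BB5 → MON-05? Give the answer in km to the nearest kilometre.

V-85: φ = +16.37639°, λ = -175.74639°
MET4: φ = +16.91083°, λ = -176.23583°
BB5: φ = +13.80889°, λ = -177.58806°
MON-05: φ = -8.04556°, λ = -172.15722°
V-85→MET4: c = 0.012409 rad, d = 79.06 km
MET4→BB5: c = 0.058727 rad, d = 374.16 km
BB5→MON-05: c = 0.392864 rad, d = 2503.02 km
Total = 79.06 + 374.16 + 2503.02 = 2956.24 km

2956 km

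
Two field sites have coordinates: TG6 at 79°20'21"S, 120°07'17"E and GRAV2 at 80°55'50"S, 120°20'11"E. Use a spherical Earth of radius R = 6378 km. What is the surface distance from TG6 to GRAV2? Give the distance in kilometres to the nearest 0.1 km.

TG6: φ = -79.33917°, λ = +120.12139°
GRAV2: φ = -80.93056°, λ = +120.33639°
Δφ = -1.5914°,  Δλ = 0.2150°
a = sin²(Δφ/2) + cos φ₁ cos φ₂ sin²(Δλ/2) = 0.000193
c = 2·arcsin(√a) = 0.027782 rad = 1.5918°
d = R·c = 6378 × 0.027782 = 177.2 km

177.2 km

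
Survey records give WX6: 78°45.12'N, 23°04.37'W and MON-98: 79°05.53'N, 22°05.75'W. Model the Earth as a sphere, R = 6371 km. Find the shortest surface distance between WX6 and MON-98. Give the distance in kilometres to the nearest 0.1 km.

43.2 km

WX6: φ = +78.75200°, λ = -23.07283°
MON-98: φ = +79.09217°, λ = -22.09583°
Δφ = 0.3402°,  Δλ = 0.9770°
a = sin²(Δφ/2) + cos φ₁ cos φ₂ sin²(Δλ/2) = 0.000011
c = 2·arcsin(√a) = 0.006781 rad = 0.3885°
d = R·c = 6371 × 0.006781 = 43.2 km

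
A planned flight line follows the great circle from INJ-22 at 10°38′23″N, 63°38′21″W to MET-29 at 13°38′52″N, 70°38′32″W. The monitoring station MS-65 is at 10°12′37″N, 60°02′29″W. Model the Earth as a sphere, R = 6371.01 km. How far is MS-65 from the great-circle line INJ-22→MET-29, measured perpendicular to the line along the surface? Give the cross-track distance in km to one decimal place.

121.3 km

INJ-22: φ = +10.63972°, λ = -63.63917°
MET-29: φ = +13.64778°, λ = -70.64222°
MS-65: φ = +10.21028°, λ = -60.04139°
δ₁₃ = central angle INJ-22→MS-65 = 0.062209 rad  (haversine)
θ₁₃ = bearing INJ-22→MS-65 = 96.592°,  θ₁₂ = bearing INJ-22→MET-29 = 294.428°
dₓₜ = R·arcsin(sin δ₁₃ · sin(θ₁₃ − θ₁₂)) = 6371.01·arcsin(0.06217·sin(-197.836°)) = 121.324 km
|dₓₜ| = 121.324 km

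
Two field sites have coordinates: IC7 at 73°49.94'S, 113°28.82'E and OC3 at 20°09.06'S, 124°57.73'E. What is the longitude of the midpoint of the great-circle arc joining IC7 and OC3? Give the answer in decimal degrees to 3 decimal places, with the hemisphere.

122.343°E

IC7: φ = -73.83233°, λ = +113.48033°
OC3: φ = -20.15100°, λ = +124.96217°
Bx = cos φ₂ cos Δλ = 0.920001,  By = cos φ₂ sin Δλ = 0.186873
φₘ = atan2(sin φ₁ + sin φ₂, √((cos φ₁ + Bx)² + By²)) = -47.09291°
λₘ = λ₁ + atan2(By, cos φ₁ + Bx) = 122.34301°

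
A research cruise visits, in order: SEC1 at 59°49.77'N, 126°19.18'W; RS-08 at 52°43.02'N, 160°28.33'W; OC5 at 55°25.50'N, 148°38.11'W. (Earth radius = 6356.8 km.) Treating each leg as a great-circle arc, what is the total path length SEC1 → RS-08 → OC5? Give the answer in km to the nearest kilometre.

SEC1: φ = +59.82950°, λ = -126.31967°
RS-08: φ = +52.71700°, λ = -160.47217°
OC5: φ = +55.42500°, λ = -148.63517°
SEC1→RS-08: c = 0.348741 rad, d = 2216.87 km
RS-08→OC5: c = 0.129911 rad, d = 825.82 km
Total = 2216.87 + 825.82 = 3042.69 km

3043 km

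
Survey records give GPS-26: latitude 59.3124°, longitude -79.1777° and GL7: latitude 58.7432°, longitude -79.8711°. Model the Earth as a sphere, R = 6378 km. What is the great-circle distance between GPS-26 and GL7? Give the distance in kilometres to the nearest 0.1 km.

Δφ = -0.5692°,  Δλ = -0.6934°
a = sin²(Δφ/2) + cos φ₁ cos φ₂ sin²(Δλ/2) = 0.000034
c = 2·arcsin(√a) = 0.011725 rad = 0.6718°
d = R·c = 6378 × 0.011725 = 74.8 km

74.8 km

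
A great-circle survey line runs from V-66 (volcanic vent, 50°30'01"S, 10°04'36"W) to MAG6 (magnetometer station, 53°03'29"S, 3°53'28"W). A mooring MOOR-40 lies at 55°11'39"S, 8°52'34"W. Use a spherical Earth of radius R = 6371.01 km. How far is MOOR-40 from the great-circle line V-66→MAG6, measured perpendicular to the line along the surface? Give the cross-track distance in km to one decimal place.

V-66: φ = -50.50028°, λ = -10.07667°
MAG6: φ = -53.05806°, λ = -3.89111°
MOOR-40: φ = -55.19417°, λ = -8.87611°
δ₁₃ = central angle V-66→MOOR-40 = 0.082892 rad  (haversine)
θ₁₃ = bearing V-66→MOOR-40 = 171.695°,  θ₁₂ = bearing V-66→MAG6 = 126.160°
dₓₜ = R·arcsin(sin δ₁₃ · sin(θ₁₃ − θ₁₂)) = 6371.01·arcsin(0.08280·sin(45.535°)) = 376.683 km
|dₓₜ| = 376.683 km

376.7 km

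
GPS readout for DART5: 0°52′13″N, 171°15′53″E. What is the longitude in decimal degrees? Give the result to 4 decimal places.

171° + 15′/60 + 53″/3600 = 171 + 0.25000 + 0.01472 = 171.2647°

171.2647°E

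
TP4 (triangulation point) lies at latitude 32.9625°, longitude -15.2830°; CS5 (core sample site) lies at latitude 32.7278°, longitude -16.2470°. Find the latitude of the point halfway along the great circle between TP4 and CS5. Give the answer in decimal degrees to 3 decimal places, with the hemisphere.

Bx = cos φ₂ cos Δλ = 0.841129,  By = cos φ₂ sin Δλ = -0.014153
φₘ = atan2(sin φ₁ + sin φ₂, √((cos φ₁ + Bx)² + By²)) = 32.84607°
λₘ = λ₁ + atan2(By, cos φ₁ + Bx) = -15.76564°

32.846°N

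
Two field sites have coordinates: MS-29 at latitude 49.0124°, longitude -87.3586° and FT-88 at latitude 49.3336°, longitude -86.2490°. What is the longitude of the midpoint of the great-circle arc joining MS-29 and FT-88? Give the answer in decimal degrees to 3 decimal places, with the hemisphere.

Bx = cos φ₂ cos Δλ = 0.651532,  By = cos φ₂ sin Δλ = 0.012619
φₘ = atan2(sin φ₁ + sin φ₂, √((cos φ₁ + Bx)² + By²)) = 49.17433°
λₘ = λ₁ + atan2(By, cos φ₁ + Bx) = -86.80560°

86.806°W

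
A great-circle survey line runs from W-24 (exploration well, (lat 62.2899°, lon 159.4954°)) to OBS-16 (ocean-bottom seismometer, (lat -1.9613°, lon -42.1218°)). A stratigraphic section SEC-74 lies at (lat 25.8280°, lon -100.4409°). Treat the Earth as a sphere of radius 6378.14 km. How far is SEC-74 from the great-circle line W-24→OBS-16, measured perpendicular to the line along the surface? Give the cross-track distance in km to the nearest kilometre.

4634 km

δ₁₃ = central angle W-24→SEC-74 = 1.252903 rad  (haversine)
θ₁₃ = bearing W-24→SEC-74 = 68.908°,  θ₁₂ = bearing W-24→OBS-16 = 24.534°
dₓₜ = R·arcsin(sin δ₁₃ · sin(θ₁₃ − θ₁₂)) = 6378.14·arcsin(0.94990·sin(44.374°)) = 4634.090 km
|dₓₜ| = 4634.090 km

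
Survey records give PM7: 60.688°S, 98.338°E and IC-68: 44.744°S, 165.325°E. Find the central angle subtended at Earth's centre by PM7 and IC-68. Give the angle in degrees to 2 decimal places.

41.43°

Δφ = 15.9440°,  Δλ = 66.9870°
a = sin²(Δφ/2) + cos φ₁ cos φ₂ sin²(Δλ/2) = 0.125125
c = 2·arcsin(√a) = 0.723113 rad = 41.4313°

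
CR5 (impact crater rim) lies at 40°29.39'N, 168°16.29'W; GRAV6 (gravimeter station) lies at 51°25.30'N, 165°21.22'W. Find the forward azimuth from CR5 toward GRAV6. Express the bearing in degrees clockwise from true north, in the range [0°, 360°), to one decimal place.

CR5: φ = +40.48983°, λ = -168.27150°
GRAV6: φ = +51.42167°, λ = -165.35367°
Δλ = 2.9178°
y = sin Δλ · cos φ₂ = 0.031743
x = cos φ₁ sin φ₂ − sin φ₁ cos φ₂ cos Δλ = 0.190166
θ = atan2(y, x) = 9.4765° → 9.4765° (mod 360°)

9.5°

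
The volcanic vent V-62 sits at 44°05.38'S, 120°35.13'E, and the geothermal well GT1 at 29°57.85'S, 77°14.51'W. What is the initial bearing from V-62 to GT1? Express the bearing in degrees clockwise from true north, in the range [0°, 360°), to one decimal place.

164.1°

V-62: φ = -44.08967°, λ = +120.58550°
GT1: φ = -29.96417°, λ = -77.24183°
Δλ = 162.1727°
y = sin Δλ · cos φ₂ = 0.265229
x = cos φ₁ sin φ₂ − sin φ₁ cos φ₂ cos Δλ = -0.932577
θ = atan2(y, x) = 164.1240° → 164.1240° (mod 360°)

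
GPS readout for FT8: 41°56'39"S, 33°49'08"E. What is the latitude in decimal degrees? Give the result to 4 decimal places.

41.9442°S

41° + 56′/60 + 39″/3600 = 41 + 0.93333 + 0.01083 = 41.9442°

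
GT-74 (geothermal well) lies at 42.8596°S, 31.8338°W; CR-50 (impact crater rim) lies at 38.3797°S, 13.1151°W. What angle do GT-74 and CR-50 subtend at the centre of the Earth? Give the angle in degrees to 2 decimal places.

Δφ = 4.4799°,  Δλ = 18.7187°
a = sin²(Δφ/2) + cos φ₁ cos φ₂ sin²(Δλ/2) = 0.016725
c = 2·arcsin(√a) = 0.259376 rad = 14.8611°

14.86°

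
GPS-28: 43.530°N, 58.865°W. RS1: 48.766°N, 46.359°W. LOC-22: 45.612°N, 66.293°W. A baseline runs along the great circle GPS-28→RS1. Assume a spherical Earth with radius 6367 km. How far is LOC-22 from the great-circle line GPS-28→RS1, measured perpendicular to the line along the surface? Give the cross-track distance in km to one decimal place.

δ₁₃ = central angle GPS-28→LOC-22 = 0.099199 rad  (haversine)
θ₁₃ = bearing GPS-28→LOC-22 = 294.058°,  θ₁₂ = bearing GPS-28→RS1 = 54.441°
dₓₜ = R·arcsin(sin δ₁₃ · sin(θ₁₃ − θ₁₂)) = 6367·arcsin(0.09904·sin(239.616°)) = -544.624 km
|dₓₜ| = 544.624 km

544.6 km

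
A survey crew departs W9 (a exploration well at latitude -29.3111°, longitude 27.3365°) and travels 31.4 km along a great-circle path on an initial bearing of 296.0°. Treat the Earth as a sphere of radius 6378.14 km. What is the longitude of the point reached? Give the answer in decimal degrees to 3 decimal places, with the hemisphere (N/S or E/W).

27.046°E

δ = d/R = 31.4/6378.14 = 0.004923 rad
φ₂ = arcsin(sin φ₁ cos δ + cos φ₁ sin δ cos θ)
   = arcsin(-0.48955·0.99999 + 0.87197·0.00492·0.43837) = -29.18713°
λ₂ = λ₁ + atan2(sin θ sin δ cos φ₁, cos δ − sin φ₁ sin φ₂) = 27.04611°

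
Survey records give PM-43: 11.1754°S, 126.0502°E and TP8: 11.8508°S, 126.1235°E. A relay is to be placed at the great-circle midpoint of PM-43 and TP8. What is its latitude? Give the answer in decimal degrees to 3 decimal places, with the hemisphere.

11.513°S

Bx = cos φ₂ cos Δλ = 0.978685,  By = cos φ₂ sin Δλ = 0.001252
φₘ = atan2(sin φ₁ + sin φ₂, √((cos φ₁ + Bx)² + By²)) = -11.51310°
λₘ = λ₁ + atan2(By, cos φ₁ + Bx) = 126.08681°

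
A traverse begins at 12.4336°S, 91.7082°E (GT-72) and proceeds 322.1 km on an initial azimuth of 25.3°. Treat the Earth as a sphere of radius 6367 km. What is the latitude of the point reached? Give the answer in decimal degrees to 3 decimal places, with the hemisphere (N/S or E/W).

9.810°S

δ = d/R = 322.1/6367 = 0.050589 rad
φ₂ = arcsin(sin φ₁ cos δ + cos φ₁ sin δ cos θ)
   = arcsin(-0.21531·0.99872 + 0.97655·0.05057·0.90408) = -9.81036°
λ₂ = λ₁ + atan2(sin θ sin δ cos φ₁, cos δ − sin φ₁ sin φ₂) = 92.96486°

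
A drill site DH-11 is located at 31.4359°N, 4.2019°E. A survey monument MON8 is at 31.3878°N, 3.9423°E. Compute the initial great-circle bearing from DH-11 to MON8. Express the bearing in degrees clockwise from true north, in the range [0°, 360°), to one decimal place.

Δλ = -0.2596°
y = sin Δλ · cos φ₂ = -0.003868
x = cos φ₁ sin φ₂ − sin φ₁ cos φ₂ cos Δλ = -0.000835
θ = atan2(y, x) = -102.1813° → 257.8187° (mod 360°)

257.8°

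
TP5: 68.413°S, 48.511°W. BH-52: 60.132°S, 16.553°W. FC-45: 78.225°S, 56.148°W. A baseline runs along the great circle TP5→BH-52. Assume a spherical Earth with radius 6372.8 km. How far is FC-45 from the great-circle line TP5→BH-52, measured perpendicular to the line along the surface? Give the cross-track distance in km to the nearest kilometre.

1014 km

δ₁₃ = central angle TP5→FC-45 = 0.175116 rad  (haversine)
θ₁₃ = bearing TP5→FC-45 = 188.955°,  θ₁₂ = bearing TP5→BH-52 = 74.350°
dₓₜ = R·arcsin(sin δ₁₃ · sin(θ₁₃ − θ₁₂)) = 6372.8·arcsin(0.17422·sin(114.605°)) = 1013.743 km
|dₓₜ| = 1013.743 km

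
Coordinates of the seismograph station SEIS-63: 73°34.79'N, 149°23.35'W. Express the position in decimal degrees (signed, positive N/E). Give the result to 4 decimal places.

+73.5798°, -149.3892°

lat: 73.5798° N → +73.5798°
lon: 149.3892° W → -149.3892°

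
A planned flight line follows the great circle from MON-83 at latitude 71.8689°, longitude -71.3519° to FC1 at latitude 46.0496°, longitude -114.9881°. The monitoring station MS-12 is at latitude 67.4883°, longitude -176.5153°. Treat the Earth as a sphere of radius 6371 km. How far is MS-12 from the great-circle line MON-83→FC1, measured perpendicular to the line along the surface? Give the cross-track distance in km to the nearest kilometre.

δ₁₃ = central angle MON-83→MS-12 = 0.560920 rad  (haversine)
θ₁₃ = bearing MON-83→MS-12 = 315.999°,  θ₁₂ = bearing MON-83→FC1 = 242.125°
dₓₜ = R·arcsin(sin δ₁₃ · sin(θ₁₃ − θ₁₂)) = 6371·arcsin(0.53197·sin(73.874°)) = 3417.321 km
|dₓₜ| = 3417.321 km

3417 km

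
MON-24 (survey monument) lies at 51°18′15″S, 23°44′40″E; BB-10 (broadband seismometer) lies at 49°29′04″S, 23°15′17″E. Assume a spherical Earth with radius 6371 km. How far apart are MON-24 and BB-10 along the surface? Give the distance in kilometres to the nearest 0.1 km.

MON-24: φ = -51.30417°, λ = +23.74444°
BB-10: φ = -49.48444°, λ = +23.25472°
Δφ = 1.8197°,  Δλ = -0.4897°
a = sin²(Δφ/2) + cos φ₁ cos φ₂ sin²(Δλ/2) = 0.000260
c = 2·arcsin(√a) = 0.032224 rad = 1.8463°
d = R·c = 6371 × 0.032224 = 205.3 km

205.3 km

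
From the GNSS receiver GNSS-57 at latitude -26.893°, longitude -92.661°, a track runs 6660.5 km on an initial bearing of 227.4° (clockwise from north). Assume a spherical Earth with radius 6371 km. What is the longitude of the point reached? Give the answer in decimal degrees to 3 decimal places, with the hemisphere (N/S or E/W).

δ = d/R = 6660.5/6371 = 1.045440 rad
φ₂ = arcsin(sin φ₁ cos δ + cos φ₁ sin δ cos θ)
   = arcsin(-0.45233·0.50152 + 0.89185·0.86515·-0.67688) = -48.51390°
λ₂ = λ₁ + atan2(sin θ sin δ cos φ₁, cos δ − sin φ₁ sin φ₂) = -166.67809°

166.678°W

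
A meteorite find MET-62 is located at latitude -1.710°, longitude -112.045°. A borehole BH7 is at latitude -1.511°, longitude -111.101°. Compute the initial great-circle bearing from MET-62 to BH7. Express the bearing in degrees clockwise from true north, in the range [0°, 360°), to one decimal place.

Δλ = 0.9440°
y = sin Δλ · cos φ₂ = 0.016469
x = cos φ₁ sin φ₂ − sin φ₁ cos φ₂ cos Δλ = 0.003469
θ = atan2(y, x) = 78.1050° → 78.1050° (mod 360°)

78.1°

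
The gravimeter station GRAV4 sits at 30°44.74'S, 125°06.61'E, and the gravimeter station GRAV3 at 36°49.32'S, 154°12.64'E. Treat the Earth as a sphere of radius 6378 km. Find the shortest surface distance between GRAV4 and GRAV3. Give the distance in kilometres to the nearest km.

2764 km

GRAV4: φ = -30.74567°, λ = +125.11017°
GRAV3: φ = -36.82200°, λ = +154.21067°
Δφ = -6.0763°,  Δλ = 29.1005°
a = sin²(Δφ/2) + cos φ₁ cos φ₂ sin²(Δλ/2) = 0.046232
c = 2·arcsin(√a) = 0.433418 rad = 24.8330°
d = R·c = 6378 × 0.433418 = 2764.3 km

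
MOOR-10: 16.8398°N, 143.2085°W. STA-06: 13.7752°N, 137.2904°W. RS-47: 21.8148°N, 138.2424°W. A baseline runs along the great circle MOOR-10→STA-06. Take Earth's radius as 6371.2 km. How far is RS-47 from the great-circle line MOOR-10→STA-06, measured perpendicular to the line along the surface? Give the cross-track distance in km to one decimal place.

δ₁₃ = central angle MOOR-10→RS-47 = 0.119260 rad  (haversine)
θ₁₃ = bearing MOOR-10→RS-47 = 42.492°,  θ₁₂ = bearing MOOR-10→STA-06 = 117.424°
dₓₜ = R·arcsin(sin δ₁₃ · sin(θ₁₃ − θ₁₂)) = 6371.2·arcsin(0.11898·sin(-74.933°)) = -733.587 km
|dₓₜ| = 733.587 km

733.6 km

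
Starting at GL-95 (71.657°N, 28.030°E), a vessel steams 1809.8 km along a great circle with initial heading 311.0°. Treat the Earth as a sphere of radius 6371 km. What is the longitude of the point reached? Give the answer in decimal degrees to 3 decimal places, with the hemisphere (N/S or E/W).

δ = d/R = 1809.8/6371 = 0.284068 rad
φ₂ = arcsin(sin φ₁ cos δ + cos φ₁ sin δ cos θ)
   = arcsin(0.94919·0.95992 + 0.31470·0.28026·0.65606) = 75.69951°
λ₂ = λ₁ + atan2(sin θ sin δ cos φ₁, cos δ − sin φ₁ sin φ₂) = -30.87591°

30.876°W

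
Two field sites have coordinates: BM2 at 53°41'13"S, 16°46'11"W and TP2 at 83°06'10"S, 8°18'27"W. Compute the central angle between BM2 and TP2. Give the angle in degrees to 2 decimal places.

29.51°

BM2: φ = -53.68694°, λ = -16.76972°
TP2: φ = -83.10278°, λ = -8.30750°
Δφ = -29.4158°,  Δλ = 8.4622°
a = sin²(Δφ/2) + cos φ₁ cos φ₂ sin²(Δλ/2) = 0.064848
c = 2·arcsin(√a) = 0.514977 rad = 29.5060°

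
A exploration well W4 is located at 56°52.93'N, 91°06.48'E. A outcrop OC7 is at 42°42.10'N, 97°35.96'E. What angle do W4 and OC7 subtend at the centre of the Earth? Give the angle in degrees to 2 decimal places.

14.77°

W4: φ = +56.88217°, λ = +91.10800°
OC7: φ = +42.70167°, λ = +97.59933°
Δφ = -14.1805°,  Δλ = 6.4913°
a = sin²(Δφ/2) + cos φ₁ cos φ₂ sin²(Δλ/2) = 0.016523
c = 2·arcsin(√a) = 0.257794 rad = 14.7705°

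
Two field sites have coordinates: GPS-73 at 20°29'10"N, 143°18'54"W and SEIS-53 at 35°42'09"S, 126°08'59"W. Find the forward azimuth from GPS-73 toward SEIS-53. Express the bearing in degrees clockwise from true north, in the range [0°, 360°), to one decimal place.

GPS-73: φ = +20.48611°, λ = -143.31500°
SEIS-53: φ = -35.70250°, λ = -126.14972°
Δλ = 17.1653°
y = sin Δλ · cos φ₂ = 0.239662
x = cos φ₁ sin φ₂ − sin φ₁ cos φ₂ cos Δλ = -0.818215
θ = atan2(y, x) = 163.6742° → 163.6742° (mod 360°)

163.7°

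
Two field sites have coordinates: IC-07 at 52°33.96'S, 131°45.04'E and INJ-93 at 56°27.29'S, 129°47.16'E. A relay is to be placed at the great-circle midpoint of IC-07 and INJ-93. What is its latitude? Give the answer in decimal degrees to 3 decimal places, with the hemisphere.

IC-07: φ = -52.56600°, λ = +131.75067°
INJ-93: φ = -56.45483°, λ = +129.78600°
Bx = cos φ₂ cos Δλ = 0.552269,  By = cos φ₂ sin Δλ = -0.018945
φₘ = atan2(sin φ₁ + sin φ₂, √((cos φ₁ + Bx)² + By²)) = -54.51439°
λₘ = λ₁ + atan2(By, cos φ₁ + Bx) = 130.81511°

54.514°S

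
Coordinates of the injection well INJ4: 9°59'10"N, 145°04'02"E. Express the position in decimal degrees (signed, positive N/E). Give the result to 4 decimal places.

+9.9861°, +145.0672°

lat: 9.9861° N → +9.9861°
lon: 145.0672° E → +145.0672°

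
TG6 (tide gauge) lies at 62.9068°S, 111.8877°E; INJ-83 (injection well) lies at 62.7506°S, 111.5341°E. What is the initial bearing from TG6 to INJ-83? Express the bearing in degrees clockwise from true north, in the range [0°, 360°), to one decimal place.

313.9°

Δλ = -0.3536°
y = sin Δλ · cos φ₂ = -0.002826
x = cos φ₁ sin φ₂ − sin φ₁ cos φ₂ cos Δλ = 0.002718
θ = atan2(y, x) = -46.1082° → 313.8918° (mod 360°)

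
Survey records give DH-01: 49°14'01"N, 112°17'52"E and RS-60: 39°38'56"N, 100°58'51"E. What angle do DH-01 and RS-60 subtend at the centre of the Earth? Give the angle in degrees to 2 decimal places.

12.51°

DH-01: φ = +49.23361°, λ = +112.29778°
RS-60: φ = +39.64889°, λ = +100.98083°
Δφ = -9.5847°,  Δλ = -11.3169°
a = sin²(Δφ/2) + cos φ₁ cos φ₂ sin²(Δλ/2) = 0.011868
c = 2·arcsin(√a) = 0.218310 rad = 12.5082°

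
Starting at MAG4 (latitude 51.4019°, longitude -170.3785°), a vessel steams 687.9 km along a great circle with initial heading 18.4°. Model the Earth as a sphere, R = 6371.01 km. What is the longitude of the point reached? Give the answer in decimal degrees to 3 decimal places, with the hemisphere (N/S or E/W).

166.776°W

δ = d/R = 687.9/6371.01 = 0.107973 rad
φ₂ = arcsin(sin φ₁ cos δ + cos φ₁ sin δ cos θ)
   = arcsin(0.78154·0.99418 + 0.62385·0.10776·0.94888) = 57.22276°
λ₂ = λ₁ + atan2(sin θ sin δ cos φ₁, cos δ − sin φ₁ sin φ₂) = -166.77613°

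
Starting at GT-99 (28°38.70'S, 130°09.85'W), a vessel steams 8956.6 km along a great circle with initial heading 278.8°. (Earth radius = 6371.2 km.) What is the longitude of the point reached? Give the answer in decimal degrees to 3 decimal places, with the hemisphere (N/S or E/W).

152.357°E

GT-99: φ = -28.64500°, λ = -130.16417°
δ = d/R = 8956.6/6371.2 = 1.405795 rad
φ₂ = arcsin(sin φ₁ cos δ + cos φ₁ sin δ cos θ)
   = arcsin(-0.47938·0.16425 + 0.87761·0.98642·0.15299) = 3.07813°
λ₂ = λ₁ + atan2(sin θ sin δ cos φ₁, cos δ − sin φ₁ sin φ₂) = 152.35731°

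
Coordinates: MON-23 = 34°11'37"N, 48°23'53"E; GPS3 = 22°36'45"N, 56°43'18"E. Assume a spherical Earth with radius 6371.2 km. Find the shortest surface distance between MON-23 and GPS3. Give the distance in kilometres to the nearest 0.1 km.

1522.1 km

MON-23: φ = +34.19361°, λ = +48.39806°
GPS3: φ = +22.61250°, λ = +56.72167°
Δφ = -11.5811°,  Δλ = 8.3236°
a = sin²(Δφ/2) + cos φ₁ cos φ₂ sin²(Δλ/2) = 0.014201
c = 2·arcsin(√a) = 0.238902 rad = 13.6881°
d = R·c = 6371.2 × 0.238902 = 1522.1 km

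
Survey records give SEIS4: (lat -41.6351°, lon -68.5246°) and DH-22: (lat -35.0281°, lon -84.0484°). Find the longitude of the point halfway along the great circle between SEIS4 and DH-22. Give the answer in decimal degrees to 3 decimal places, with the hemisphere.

76.643°W

Bx = cos φ₂ cos Δλ = 0.788998,  By = cos φ₂ sin Δλ = -0.219161
φₘ = atan2(sin φ₁ + sin φ₂, √((cos φ₁ + Bx)² + By²)) = -38.58790°
λₘ = λ₁ + atan2(By, cos φ₁ + Bx) = -76.64291°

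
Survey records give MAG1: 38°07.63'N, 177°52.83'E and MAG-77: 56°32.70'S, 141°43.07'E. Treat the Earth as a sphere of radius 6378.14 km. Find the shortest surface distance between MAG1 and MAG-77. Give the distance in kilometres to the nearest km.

11076 km

MAG1: φ = +38.12717°, λ = +177.88050°
MAG-77: φ = -56.54500°, λ = +141.71783°
Δφ = -94.6722°,  Δλ = -36.1627°
a = sin²(Δφ/2) + cos φ₁ cos φ₂ sin²(Δλ/2) = 0.582501
c = 2·arcsin(√a) = 1.736556 rad = 99.4973°
d = R·c = 6378.14 × 1.736556 = 11076.0 km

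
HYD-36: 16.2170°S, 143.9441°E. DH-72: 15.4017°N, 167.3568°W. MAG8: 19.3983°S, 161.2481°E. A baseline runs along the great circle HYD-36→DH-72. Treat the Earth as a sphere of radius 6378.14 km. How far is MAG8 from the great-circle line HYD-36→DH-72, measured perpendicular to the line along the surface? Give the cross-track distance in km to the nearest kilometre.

1296 km

δ₁₃ = central angle HYD-36→MAG8 = 0.292705 rad  (haversine)
θ₁₃ = bearing HYD-36→MAG8 = 103.512°,  θ₁₂ = bearing HYD-36→DH-72 = 59.143°
dₓₜ = R·arcsin(sin δ₁₃ · sin(θ₁₃ − θ₁₂)) = 6378.14·arcsin(0.28854·sin(44.369°)) = 1295.814 km
|dₓₜ| = 1295.814 km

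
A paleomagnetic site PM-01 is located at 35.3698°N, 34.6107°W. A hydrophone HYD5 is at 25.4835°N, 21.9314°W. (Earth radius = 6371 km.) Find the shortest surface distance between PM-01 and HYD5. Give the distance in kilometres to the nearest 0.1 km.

Δφ = -9.8863°,  Δλ = 12.6793°
a = sin²(Δφ/2) + cos φ₁ cos φ₂ sin²(Δλ/2) = 0.016400
c = 2·arcsin(√a) = 0.256831 rad = 14.7153°
d = R·c = 6371 × 0.256831 = 1636.3 km

1636.3 km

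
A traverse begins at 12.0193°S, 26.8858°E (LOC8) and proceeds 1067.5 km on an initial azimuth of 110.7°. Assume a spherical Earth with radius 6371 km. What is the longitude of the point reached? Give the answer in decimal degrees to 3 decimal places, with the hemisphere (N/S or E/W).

36.191°E

δ = d/R = 1067.5/6371 = 0.167556 rad
φ₂ = arcsin(sin φ₁ cos δ + cos φ₁ sin δ cos θ)
   = arcsin(-0.20824·0.98600 + 0.97808·0.16677·-0.35347) = -15.24711°
λ₂ = λ₁ + atan2(sin θ sin δ cos φ₁, cos δ − sin φ₁ sin φ₂) = 36.19131°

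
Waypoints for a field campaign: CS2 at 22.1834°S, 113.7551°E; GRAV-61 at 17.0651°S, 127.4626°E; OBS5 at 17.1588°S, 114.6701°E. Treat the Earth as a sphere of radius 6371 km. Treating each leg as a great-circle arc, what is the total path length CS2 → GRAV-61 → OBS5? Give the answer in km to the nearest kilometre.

2903 km

CS2→GRAV-61: c = 0.242252 rad, d = 1543.39 km
GRAV-61→OBS5: c = 0.213355 rad, d = 1359.29 km
Total = 1543.39 + 1359.29 = 2902.67 km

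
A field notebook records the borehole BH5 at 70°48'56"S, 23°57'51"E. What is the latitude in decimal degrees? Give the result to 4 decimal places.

70° + 48′/60 + 56″/3600 = 70 + 0.80000 + 0.01556 = 70.8156°

70.8156°S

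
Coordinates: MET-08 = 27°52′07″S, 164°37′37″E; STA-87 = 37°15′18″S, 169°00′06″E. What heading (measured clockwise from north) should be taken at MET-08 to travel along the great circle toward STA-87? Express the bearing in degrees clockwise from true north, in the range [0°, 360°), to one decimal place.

159.7°

MET-08: φ = -27.86861°, λ = +164.62694°
STA-87: φ = -37.25500°, λ = +169.00167°
Δλ = 4.3747°
y = sin Δλ · cos φ₂ = 0.060714
x = cos φ₁ sin φ₂ − sin φ₁ cos φ₂ cos Δλ = -0.164176
θ = atan2(y, x) = 159.7049° → 159.7049° (mod 360°)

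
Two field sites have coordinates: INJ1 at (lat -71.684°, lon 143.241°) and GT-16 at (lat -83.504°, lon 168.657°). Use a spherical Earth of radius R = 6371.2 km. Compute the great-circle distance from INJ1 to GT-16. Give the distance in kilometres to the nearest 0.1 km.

Δφ = -11.8200°,  Δλ = 25.4160°
a = sin²(Δφ/2) + cos φ₁ cos φ₂ sin²(Δλ/2) = 0.012323
c = 2·arcsin(√a) = 0.222472 rad = 12.7467°
d = R·c = 6371.2 × 0.222472 = 1417.4 km

1417.4 km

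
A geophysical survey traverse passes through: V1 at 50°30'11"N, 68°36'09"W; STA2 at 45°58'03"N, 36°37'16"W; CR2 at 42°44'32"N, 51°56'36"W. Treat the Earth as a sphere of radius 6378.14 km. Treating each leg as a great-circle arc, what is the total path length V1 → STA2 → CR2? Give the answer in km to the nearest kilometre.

3674 km

V1: φ = +50.50306°, λ = -68.60250°
STA2: φ = +45.96750°, λ = -36.62111°
CR2: φ = +42.74222°, λ = -51.94333°
V1→STA2: c = 0.377013 rad, d = 2404.64 km
STA2→CR2: c = 0.198966 rad, d = 1269.03 km
Total = 2404.64 + 1269.03 = 3673.67 km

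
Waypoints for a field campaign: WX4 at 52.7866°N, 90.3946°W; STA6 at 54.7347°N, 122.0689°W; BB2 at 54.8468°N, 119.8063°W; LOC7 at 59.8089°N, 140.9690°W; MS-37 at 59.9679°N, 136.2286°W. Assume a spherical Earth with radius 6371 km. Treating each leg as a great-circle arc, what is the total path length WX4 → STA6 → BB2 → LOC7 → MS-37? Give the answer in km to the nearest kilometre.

3863 km

WX4→STA6: c = 0.325752 rad, d = 2075.36 km
STA6→BB2: c = 0.022851 rad, d = 145.59 km
BB2→LOC7: c = 0.216175 rad, d = 1377.25 km
LOC7→MS-37: c = 0.041591 rad, d = 264.98 km
Total = 2075.36 + 145.59 + 1377.25 + 264.98 = 3863.18 km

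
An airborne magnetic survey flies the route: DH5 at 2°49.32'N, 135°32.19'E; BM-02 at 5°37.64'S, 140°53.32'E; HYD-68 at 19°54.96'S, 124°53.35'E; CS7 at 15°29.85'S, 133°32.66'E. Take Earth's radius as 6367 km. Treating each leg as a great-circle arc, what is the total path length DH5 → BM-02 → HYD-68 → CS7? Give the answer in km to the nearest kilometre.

DH5: φ = +2.82200°, λ = +135.53650°
BM-02: φ = -5.62733°, λ = +140.88867°
HYD-68: φ = -19.91600°, λ = +124.88917°
CS7: φ = -15.49750°, λ = +133.54433°
DH5→BM-02: c = 0.174505 rad, d = 1111.07 km
BM-02→HYD-68: c = 0.368633 rad, d = 2347.09 km
HYD-68→CS7: c = 0.163213 rad, d = 1039.18 km
Total = 1111.07 + 2347.09 + 1039.18 = 4497.34 km

4497 km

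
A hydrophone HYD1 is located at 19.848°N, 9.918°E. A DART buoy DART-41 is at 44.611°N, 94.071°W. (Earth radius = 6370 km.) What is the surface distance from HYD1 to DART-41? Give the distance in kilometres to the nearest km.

Δφ = 24.7630°,  Δλ = -103.9890°
a = sin²(Δφ/2) + cos φ₁ cos φ₂ sin²(Δλ/2) = 0.461711
c = 2·arcsin(√a) = 1.494142 rad = 85.6081°
d = R·c = 6370 × 1.494142 = 9517.7 km

9518 km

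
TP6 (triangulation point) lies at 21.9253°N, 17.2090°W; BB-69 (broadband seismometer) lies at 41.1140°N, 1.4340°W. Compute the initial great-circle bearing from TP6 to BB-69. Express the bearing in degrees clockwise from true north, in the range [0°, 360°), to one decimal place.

31.1°

Δλ = 15.7750°
y = sin Δλ · cos φ₂ = 0.204820
x = cos φ₁ sin φ₂ − sin φ₁ cos φ₂ cos Δλ = 0.339276
θ = atan2(y, x) = 31.1193° → 31.1193° (mod 360°)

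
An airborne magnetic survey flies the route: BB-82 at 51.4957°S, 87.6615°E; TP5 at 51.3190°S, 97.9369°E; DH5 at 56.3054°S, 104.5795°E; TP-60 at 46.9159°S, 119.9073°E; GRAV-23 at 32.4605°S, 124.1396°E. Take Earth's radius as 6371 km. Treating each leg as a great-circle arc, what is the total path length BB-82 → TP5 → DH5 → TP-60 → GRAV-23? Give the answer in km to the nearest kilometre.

4545 km

BB-82→TP5: c = 0.111819 rad, d = 712.40 km
TP5→DH5: c = 0.110620 rad, d = 704.76 km
DH5→TP-60: c = 0.232373 rad, d = 1480.45 km
TP-60→GRAV-23: c = 0.258515 rad, d = 1647.00 km
Total = 712.40 + 704.76 + 1480.45 + 1647.00 = 4544.61 km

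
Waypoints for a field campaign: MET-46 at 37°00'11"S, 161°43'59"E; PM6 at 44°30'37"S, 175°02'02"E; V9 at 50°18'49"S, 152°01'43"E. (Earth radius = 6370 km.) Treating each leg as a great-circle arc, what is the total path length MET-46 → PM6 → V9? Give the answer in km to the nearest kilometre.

3232 km

MET-46: φ = -37.00306°, λ = +161.73306°
PM6: φ = -44.51028°, λ = +175.03389°
V9: φ = -50.31361°, λ = +152.02861°
MET-46→PM6: c = 0.218832 rad, d = 1393.96 km
PM6→V9: c = 0.288551 rad, d = 1838.07 km
Total = 1393.96 + 1838.07 = 3232.03 km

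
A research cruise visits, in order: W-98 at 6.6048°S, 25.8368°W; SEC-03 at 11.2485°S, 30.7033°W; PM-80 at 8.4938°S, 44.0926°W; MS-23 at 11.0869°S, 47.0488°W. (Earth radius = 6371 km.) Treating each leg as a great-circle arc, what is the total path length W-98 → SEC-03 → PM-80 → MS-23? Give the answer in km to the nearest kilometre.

W-98→SEC-03: c = 0.116641 rad, d = 743.12 km
SEC-03→PM-80: c = 0.235156 rad, d = 1498.18 km
PM-80→MS-23: c = 0.068066 rad, d = 433.65 km
Total = 743.12 + 1498.18 + 433.65 = 2674.94 km

2675 km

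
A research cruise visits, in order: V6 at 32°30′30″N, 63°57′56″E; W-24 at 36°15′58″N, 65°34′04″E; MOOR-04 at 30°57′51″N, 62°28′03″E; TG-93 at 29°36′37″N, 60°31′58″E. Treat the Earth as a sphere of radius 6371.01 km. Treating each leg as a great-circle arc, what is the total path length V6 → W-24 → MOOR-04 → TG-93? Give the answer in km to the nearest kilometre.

1338 km

V6: φ = +32.50833°, λ = +63.96556°
W-24: φ = +36.26611°, λ = +65.56778°
MOOR-04: φ = +30.96417°, λ = +62.46750°
TG-93: φ = +29.61028°, λ = +60.53278°
V6→W-24: c = 0.069524 rad, d = 442.94 km
W-24→MOOR-04: c = 0.102908 rad, d = 655.63 km
MOOR-04→TG-93: c = 0.037530 rad, d = 239.10 km
Total = 442.94 + 655.63 + 239.10 = 1337.66 km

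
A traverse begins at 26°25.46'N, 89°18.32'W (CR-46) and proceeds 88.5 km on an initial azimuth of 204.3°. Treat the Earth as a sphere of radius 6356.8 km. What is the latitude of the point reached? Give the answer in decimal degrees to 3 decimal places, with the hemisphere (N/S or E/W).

CR-46: φ = +26.42433°, λ = -89.30533°
δ = d/R = 88.5/6356.8 = 0.013922 rad
φ₂ = arcsin(sin φ₁ cos δ + cos φ₁ sin δ cos θ)
   = arcsin(0.44502·0.99990 + 0.89552·0.01392·-0.91140) = 25.69687°
λ₂ = λ₁ + atan2(sin θ sin δ cos φ₁, cos δ − sin φ₁ sin φ₂) = -89.66961°

25.697°N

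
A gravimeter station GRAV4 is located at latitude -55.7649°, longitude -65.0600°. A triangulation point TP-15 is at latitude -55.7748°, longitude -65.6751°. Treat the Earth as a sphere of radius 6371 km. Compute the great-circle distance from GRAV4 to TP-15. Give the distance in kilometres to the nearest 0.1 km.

Δφ = -0.0099°,  Δλ = -0.6151°
a = sin²(Δφ/2) + cos φ₁ cos φ₂ sin²(Δλ/2) = 0.000009
c = 2·arcsin(√a) = 0.006041 rad = 0.3461°
d = R·c = 6371 × 0.006041 = 38.5 km

38.5 km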